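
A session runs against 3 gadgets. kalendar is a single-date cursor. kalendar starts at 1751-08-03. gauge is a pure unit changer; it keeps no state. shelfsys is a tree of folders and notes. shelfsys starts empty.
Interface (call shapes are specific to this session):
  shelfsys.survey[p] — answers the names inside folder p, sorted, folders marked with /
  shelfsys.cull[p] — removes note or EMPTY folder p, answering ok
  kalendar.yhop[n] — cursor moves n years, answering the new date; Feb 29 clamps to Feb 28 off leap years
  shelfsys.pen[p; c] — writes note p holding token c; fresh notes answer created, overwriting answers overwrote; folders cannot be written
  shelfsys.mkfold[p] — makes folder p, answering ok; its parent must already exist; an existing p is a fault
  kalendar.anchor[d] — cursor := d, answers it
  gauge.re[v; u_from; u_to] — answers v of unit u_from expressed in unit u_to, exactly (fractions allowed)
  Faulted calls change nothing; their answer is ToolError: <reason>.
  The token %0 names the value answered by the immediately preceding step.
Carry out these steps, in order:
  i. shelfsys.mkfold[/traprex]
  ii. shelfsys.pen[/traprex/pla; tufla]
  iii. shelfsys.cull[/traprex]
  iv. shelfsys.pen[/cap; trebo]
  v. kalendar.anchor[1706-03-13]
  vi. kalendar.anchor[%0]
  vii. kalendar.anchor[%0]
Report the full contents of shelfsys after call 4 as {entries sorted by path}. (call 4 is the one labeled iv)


Answer: {cap=trebo, traprex/, traprex/pla=tufla}

Derivation:
> shelfsys.mkfold p→/traprex
  ok
> shelfsys.pen p→/traprex/pla c→tufla
  created
> shelfsys.cull p→/traprex
  ToolError: not empty
> shelfsys.pen p→/cap c→trebo
  created
> kalendar.anchor d→1706-03-13
  1706-03-13
> kalendar.anchor d→%0
  1706-03-13
> kalendar.anchor d→%0
  1706-03-13


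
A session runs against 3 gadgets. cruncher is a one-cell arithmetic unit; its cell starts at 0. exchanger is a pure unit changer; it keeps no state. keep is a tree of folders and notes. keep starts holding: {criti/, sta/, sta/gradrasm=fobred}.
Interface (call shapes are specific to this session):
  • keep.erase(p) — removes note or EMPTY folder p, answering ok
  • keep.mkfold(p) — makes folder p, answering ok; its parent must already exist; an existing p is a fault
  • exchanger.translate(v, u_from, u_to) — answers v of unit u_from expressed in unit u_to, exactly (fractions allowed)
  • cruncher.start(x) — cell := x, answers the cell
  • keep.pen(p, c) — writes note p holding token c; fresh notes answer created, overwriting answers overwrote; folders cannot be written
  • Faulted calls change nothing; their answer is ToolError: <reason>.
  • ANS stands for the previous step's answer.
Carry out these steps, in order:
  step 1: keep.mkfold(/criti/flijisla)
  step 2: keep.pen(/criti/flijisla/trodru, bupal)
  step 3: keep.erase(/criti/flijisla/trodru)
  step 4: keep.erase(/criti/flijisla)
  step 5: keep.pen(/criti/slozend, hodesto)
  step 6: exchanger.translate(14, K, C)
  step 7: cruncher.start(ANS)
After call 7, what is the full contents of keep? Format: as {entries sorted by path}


Answer: {criti/, criti/slozend=hodesto, sta/, sta/gradrasm=fobred}

Derivation:
$ mkfold p: /criti/flijisla
[out] ok
$ pen p: /criti/flijisla/trodru c: bupal
[out] created
$ erase p: /criti/flijisla/trodru
[out] ok
$ erase p: /criti/flijisla
[out] ok
$ pen p: /criti/slozend c: hodesto
[out] created
$ translate v: 14 u_from: K u_to: C
[out] -5183/20
$ start x: ANS
[out] -5183/20


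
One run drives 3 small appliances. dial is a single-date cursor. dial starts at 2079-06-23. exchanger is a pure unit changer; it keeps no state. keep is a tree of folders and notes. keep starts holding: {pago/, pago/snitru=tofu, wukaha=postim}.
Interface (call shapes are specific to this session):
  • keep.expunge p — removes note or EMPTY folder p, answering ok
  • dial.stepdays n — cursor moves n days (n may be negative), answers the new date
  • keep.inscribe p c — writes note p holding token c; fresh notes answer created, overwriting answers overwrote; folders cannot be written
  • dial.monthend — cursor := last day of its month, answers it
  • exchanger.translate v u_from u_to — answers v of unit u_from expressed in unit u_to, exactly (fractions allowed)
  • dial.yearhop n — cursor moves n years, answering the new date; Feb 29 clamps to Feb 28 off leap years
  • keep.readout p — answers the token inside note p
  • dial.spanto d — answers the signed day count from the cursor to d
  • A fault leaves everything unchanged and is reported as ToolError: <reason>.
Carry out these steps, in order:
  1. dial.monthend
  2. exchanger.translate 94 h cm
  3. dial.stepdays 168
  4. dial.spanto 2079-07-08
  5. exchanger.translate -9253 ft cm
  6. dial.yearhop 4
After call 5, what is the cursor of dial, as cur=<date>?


Using dial.monthend, giving 2079-06-30.
Using exchanger.translate(v: 94, u_from: h, u_to: cm), which returns ToolError: incompatible units.
Next I call dial.stepdays(n: 168), → 2079-12-15.
I run dial.spanto(d: 2079-07-08), which returns -160.
I use exchanger.translate(v: -9253, u_from: ft, u_to: cm), and observe -7050786/25.
Using dial.yearhop(n: 4), and observe 2083-12-15.

Answer: cur=2079-12-15


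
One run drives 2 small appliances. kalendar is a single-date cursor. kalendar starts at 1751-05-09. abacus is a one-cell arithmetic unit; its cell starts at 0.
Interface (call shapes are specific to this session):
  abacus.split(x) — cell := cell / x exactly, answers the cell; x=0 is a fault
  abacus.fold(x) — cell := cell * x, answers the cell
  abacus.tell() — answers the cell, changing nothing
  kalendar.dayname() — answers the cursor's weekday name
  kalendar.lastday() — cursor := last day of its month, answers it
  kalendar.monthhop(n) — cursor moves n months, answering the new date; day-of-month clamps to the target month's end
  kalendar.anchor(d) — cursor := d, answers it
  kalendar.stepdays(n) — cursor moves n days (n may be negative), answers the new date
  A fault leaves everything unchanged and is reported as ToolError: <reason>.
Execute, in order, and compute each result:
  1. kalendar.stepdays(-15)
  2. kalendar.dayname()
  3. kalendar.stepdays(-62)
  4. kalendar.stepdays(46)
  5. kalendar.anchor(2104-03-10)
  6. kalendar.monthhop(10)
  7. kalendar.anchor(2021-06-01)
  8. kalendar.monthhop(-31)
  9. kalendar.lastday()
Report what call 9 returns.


Answer: 2018-11-30

Derivation:
>> kalendar.stepdays(-15)
<< 1751-04-24
>> kalendar.dayname()
<< Saturday
>> kalendar.stepdays(-62)
<< 1751-02-21
>> kalendar.stepdays(46)
<< 1751-04-08
>> kalendar.anchor(2104-03-10)
<< 2104-03-10
>> kalendar.monthhop(10)
<< 2105-01-10
>> kalendar.anchor(2021-06-01)
<< 2021-06-01
>> kalendar.monthhop(-31)
<< 2018-11-01
>> kalendar.lastday()
<< 2018-11-30


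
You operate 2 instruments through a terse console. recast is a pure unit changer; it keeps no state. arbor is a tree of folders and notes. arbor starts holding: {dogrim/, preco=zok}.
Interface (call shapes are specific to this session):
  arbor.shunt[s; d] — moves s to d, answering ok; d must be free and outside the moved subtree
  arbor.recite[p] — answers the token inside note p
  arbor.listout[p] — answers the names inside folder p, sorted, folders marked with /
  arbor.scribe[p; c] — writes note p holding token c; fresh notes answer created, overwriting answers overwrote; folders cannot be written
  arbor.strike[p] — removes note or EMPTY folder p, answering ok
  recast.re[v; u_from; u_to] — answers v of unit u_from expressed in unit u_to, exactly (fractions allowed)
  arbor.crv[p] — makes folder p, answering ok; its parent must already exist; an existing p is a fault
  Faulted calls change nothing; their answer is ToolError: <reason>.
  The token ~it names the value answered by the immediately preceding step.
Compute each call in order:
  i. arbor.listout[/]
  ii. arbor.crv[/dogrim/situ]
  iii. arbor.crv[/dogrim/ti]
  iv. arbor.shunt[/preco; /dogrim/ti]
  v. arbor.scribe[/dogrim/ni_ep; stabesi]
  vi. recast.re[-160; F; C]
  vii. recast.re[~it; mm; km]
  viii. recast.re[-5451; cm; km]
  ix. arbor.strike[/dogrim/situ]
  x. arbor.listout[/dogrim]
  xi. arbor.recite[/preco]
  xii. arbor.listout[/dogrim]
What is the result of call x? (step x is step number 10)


Answer: [ni_ep, ti/]

Derivation:
·→ listout(p→/)
·← [dogrim/, preco]
·→ crv(p→/dogrim/situ)
·← ok
·→ crv(p→/dogrim/ti)
·← ok
·→ shunt(s→/preco, d→/dogrim/ti)
·← ToolError: exists
·→ scribe(p→/dogrim/ni_ep, c→stabesi)
·← created
·→ re(v→-160, u_from→F, u_to→C)
·← -320/3
·→ re(v→~it, u_from→mm, u_to→km)
·← -1/9375
·→ re(v→-5451, u_from→cm, u_to→km)
·← -5451/100000
·→ strike(p→/dogrim/situ)
·← ok
·→ listout(p→/dogrim)
·← [ni_ep, ti/]
·→ recite(p→/preco)
·← zok
·→ listout(p→/dogrim)
·← [ni_ep, ti/]


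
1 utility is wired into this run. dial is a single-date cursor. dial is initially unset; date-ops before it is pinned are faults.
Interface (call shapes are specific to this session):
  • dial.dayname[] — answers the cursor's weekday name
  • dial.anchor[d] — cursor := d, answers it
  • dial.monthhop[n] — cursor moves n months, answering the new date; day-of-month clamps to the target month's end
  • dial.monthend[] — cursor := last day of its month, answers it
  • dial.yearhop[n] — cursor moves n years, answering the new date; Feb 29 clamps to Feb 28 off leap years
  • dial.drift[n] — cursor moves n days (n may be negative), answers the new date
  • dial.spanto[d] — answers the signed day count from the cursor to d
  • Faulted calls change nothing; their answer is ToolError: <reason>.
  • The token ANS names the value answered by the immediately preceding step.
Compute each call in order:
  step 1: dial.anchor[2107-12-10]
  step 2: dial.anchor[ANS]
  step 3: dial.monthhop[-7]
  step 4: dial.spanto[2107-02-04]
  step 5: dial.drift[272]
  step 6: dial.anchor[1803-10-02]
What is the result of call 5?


Answer: 2108-02-06

Derivation:
·→ dial.anchor(d: 2107-12-10)
·← 2107-12-10
·→ dial.anchor(d: ANS)
·← 2107-12-10
·→ dial.monthhop(n: -7)
·← 2107-05-10
·→ dial.spanto(d: 2107-02-04)
·← -95
·→ dial.drift(n: 272)
·← 2108-02-06
·→ dial.anchor(d: 1803-10-02)
·← 1803-10-02


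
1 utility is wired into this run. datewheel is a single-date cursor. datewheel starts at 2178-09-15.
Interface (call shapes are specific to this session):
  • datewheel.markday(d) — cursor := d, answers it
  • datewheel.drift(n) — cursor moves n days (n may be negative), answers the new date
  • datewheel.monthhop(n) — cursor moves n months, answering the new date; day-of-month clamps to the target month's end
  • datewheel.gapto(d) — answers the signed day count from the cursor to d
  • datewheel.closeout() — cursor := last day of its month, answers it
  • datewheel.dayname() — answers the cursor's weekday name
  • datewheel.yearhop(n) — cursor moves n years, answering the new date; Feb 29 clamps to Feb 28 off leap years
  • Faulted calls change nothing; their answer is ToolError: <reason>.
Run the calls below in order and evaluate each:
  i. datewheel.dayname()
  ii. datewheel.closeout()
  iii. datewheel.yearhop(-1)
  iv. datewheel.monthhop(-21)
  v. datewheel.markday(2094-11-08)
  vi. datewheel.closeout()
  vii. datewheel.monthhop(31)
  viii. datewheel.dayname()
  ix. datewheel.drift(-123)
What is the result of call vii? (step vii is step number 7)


Answer: 2097-06-30

Derivation:
! 1. datewheel.dayname() ~> Tuesday
! 2. datewheel.closeout() ~> 2178-09-30
! 3. datewheel.yearhop(n→-1) ~> 2177-09-30
! 4. datewheel.monthhop(n→-21) ~> 2175-12-30
! 5. datewheel.markday(d→2094-11-08) ~> 2094-11-08
! 6. datewheel.closeout() ~> 2094-11-30
! 7. datewheel.monthhop(n→31) ~> 2097-06-30
! 8. datewheel.dayname() ~> Sunday
! 9. datewheel.drift(n→-123) ~> 2097-02-27


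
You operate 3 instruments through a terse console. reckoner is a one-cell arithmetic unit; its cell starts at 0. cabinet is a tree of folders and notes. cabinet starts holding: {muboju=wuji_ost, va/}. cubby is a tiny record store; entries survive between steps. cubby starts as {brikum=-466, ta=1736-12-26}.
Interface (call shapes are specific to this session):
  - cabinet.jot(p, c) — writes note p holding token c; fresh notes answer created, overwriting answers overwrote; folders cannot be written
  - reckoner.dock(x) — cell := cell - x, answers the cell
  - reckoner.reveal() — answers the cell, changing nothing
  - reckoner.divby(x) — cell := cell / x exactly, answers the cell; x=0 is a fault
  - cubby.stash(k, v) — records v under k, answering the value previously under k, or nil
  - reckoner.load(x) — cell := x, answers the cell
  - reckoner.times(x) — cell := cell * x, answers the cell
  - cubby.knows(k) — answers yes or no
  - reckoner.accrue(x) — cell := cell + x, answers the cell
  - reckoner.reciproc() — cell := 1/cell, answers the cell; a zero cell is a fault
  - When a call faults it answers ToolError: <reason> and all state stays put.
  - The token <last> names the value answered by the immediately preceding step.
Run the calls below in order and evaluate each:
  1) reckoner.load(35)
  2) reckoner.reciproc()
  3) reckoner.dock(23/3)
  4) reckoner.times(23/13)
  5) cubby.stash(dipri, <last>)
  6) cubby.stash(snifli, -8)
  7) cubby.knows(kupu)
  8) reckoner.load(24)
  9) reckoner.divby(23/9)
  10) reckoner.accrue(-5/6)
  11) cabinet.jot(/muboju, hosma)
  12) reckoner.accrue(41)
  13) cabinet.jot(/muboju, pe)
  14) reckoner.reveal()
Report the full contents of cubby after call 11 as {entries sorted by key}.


[in] load x: 35
  35
[in] reciproc
  1/35
[in] dock x: 23/3
  -802/105
[in] times x: 23/13
  -18446/1365
[in] stash k: dipri v: <last>
  nil
[in] stash k: snifli v: -8
  nil
[in] knows k: kupu
  no
[in] load x: 24
  24
[in] divby x: 23/9
  216/23
[in] accrue x: -5/6
  1181/138
[in] jot p: /muboju c: hosma
  overwrote
[in] accrue x: 41
  6839/138
[in] jot p: /muboju c: pe
  overwrote
[in] reveal
  6839/138

Answer: {brikum=-466, dipri=-18446/1365, snifli=-8, ta=1736-12-26}


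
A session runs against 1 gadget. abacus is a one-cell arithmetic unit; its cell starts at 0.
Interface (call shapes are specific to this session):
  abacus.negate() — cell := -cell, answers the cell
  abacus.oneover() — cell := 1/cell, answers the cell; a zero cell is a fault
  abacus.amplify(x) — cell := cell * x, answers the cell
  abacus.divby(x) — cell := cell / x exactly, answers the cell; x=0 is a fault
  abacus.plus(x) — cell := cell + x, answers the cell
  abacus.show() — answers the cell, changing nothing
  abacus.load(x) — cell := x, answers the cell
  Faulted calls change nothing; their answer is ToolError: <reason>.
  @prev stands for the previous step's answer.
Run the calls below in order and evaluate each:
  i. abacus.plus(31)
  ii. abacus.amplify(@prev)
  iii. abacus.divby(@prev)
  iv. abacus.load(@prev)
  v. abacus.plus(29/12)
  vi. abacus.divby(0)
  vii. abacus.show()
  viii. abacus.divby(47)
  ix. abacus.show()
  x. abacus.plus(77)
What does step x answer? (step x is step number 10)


;; abacus.plus(x=31) ~> 31
;; abacus.amplify(x=@prev) ~> 961
;; abacus.divby(x=@prev) ~> 1
;; abacus.load(x=@prev) ~> 1
;; abacus.plus(x=29/12) ~> 41/12
;; abacus.divby(x=0) ~> ToolError: division by zero
;; abacus.show() ~> 41/12
;; abacus.divby(x=47) ~> 41/564
;; abacus.show() ~> 41/564
;; abacus.plus(x=77) ~> 43469/564

Answer: 43469/564


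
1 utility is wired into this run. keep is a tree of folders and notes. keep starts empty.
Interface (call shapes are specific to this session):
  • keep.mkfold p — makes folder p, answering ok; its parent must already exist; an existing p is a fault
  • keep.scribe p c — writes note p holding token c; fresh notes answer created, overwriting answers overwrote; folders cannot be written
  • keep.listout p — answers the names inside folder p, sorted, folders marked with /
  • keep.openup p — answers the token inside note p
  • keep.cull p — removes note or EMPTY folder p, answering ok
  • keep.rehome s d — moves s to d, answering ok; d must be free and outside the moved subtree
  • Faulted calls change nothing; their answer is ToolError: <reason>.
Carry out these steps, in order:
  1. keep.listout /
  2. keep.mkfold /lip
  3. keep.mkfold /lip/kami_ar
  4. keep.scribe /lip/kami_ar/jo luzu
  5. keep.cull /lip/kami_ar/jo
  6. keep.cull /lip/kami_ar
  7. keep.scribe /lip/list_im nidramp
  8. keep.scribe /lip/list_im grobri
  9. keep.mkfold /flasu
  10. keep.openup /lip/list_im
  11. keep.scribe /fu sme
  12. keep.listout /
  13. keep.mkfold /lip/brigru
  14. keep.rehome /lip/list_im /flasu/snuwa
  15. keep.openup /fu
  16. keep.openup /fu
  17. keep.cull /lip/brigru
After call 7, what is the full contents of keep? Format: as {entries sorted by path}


! 1. keep.listout(p=/) == []
! 2. keep.mkfold(p=/lip) == ok
! 3. keep.mkfold(p=/lip/kami_ar) == ok
! 4. keep.scribe(p=/lip/kami_ar/jo, c=luzu) == created
! 5. keep.cull(p=/lip/kami_ar/jo) == ok
! 6. keep.cull(p=/lip/kami_ar) == ok
! 7. keep.scribe(p=/lip/list_im, c=nidramp) == created
! 8. keep.scribe(p=/lip/list_im, c=grobri) == overwrote
! 9. keep.mkfold(p=/flasu) == ok
! 10. keep.openup(p=/lip/list_im) == grobri
! 11. keep.scribe(p=/fu, c=sme) == created
! 12. keep.listout(p=/) == [flasu/, fu, lip/]
! 13. keep.mkfold(p=/lip/brigru) == ok
! 14. keep.rehome(s=/lip/list_im, d=/flasu/snuwa) == ok
! 15. keep.openup(p=/fu) == sme
! 16. keep.openup(p=/fu) == sme
! 17. keep.cull(p=/lip/brigru) == ok

Answer: {lip/, lip/list_im=nidramp}


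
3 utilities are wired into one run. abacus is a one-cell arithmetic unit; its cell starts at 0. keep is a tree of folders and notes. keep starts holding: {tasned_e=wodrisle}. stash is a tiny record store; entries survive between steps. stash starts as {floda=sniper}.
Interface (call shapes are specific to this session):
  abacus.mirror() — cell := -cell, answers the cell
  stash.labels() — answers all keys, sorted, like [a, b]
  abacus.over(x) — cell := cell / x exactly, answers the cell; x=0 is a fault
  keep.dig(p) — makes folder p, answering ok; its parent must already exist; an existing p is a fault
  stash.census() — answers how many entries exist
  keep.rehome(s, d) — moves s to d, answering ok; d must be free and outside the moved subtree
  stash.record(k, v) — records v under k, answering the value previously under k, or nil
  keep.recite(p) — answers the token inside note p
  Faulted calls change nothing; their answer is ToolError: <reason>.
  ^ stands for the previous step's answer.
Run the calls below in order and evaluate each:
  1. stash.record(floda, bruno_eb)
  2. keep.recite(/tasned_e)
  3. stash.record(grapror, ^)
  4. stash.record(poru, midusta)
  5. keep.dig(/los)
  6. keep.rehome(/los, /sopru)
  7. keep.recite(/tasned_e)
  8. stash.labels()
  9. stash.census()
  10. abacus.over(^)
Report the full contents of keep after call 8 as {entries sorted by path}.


// stash.record(k: floda, v: bruno_eb) == sniper
// keep.recite(p: /tasned_e) == wodrisle
// stash.record(k: grapror, v: ^) == nil
// stash.record(k: poru, v: midusta) == nil
// keep.dig(p: /los) == ok
// keep.rehome(s: /los, d: /sopru) == ok
// keep.recite(p: /tasned_e) == wodrisle
// stash.labels() == [floda, grapror, poru]
// stash.census() == 3
// abacus.over(x: ^) == 0

Answer: {sopru/, tasned_e=wodrisle}


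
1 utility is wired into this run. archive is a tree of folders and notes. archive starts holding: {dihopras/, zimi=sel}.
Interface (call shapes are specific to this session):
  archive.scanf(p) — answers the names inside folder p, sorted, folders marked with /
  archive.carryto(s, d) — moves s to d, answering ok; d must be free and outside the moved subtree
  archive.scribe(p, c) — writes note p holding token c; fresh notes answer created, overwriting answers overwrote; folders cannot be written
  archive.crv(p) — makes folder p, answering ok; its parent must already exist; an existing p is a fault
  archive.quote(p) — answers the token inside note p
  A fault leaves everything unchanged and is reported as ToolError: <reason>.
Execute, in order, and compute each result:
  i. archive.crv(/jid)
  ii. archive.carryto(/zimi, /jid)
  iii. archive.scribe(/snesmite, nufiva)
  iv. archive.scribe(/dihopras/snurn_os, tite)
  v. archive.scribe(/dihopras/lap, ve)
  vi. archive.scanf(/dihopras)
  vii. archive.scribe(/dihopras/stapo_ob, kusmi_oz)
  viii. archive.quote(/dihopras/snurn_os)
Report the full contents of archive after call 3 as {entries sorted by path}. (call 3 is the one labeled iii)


Calling archive.crv passing p=/jid, and see ok.
Using archive.carryto passing s=/zimi, d=/jid: ToolError: exists.
Using archive.scribe passing p=/snesmite, c=nufiva: created.
Calling archive.scribe passing p=/dihopras/snurn_os, c=tite: created.
Using archive.scribe passing p=/dihopras/lap, c=ve, yielding created.
Now I run archive.scanf passing p=/dihopras, which returns [lap, snurn_os].
Then archive.scribe passing p=/dihopras/stapo_ob, c=kusmi_oz, → created.
Then archive.quote passing p=/dihopras/snurn_os, and get tite.

Answer: {dihopras/, jid/, snesmite=nufiva, zimi=sel}


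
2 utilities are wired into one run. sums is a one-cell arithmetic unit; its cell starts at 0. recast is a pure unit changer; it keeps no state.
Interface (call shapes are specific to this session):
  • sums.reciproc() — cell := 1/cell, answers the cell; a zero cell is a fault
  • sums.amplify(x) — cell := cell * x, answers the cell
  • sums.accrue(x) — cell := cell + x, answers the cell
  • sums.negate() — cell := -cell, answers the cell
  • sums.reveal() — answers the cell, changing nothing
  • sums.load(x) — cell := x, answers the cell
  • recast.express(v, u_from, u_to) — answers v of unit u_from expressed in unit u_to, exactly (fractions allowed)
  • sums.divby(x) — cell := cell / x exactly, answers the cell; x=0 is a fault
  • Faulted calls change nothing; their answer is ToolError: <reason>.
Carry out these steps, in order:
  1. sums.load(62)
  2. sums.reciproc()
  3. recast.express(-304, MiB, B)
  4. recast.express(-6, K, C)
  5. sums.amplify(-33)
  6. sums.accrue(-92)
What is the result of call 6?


Do: sums.load[x: 62]
See: 62
Do: sums.reciproc[]
See: 1/62
Do: recast.express[v: -304; u_from: MiB; u_to: B]
See: -318767104
Do: recast.express[v: -6; u_from: K; u_to: C]
See: -5583/20
Do: sums.amplify[x: -33]
See: -33/62
Do: sums.accrue[x: -92]
See: -5737/62

Answer: -5737/62


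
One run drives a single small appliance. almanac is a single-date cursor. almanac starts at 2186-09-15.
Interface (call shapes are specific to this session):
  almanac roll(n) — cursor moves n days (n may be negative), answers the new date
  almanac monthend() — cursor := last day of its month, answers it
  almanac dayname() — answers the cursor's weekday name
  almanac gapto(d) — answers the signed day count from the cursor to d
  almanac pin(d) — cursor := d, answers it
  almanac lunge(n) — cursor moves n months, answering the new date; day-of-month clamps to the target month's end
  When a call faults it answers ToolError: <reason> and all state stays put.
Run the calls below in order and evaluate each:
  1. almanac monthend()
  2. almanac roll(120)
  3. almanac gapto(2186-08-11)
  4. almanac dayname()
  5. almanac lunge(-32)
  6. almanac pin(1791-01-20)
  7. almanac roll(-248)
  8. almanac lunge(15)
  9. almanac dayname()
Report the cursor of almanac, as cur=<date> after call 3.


Answer: cur=2187-01-28

Derivation:
// 1. almanac monthend() => 2186-09-30
// 2. almanac roll(n→120) => 2187-01-28
// 3. almanac gapto(d→2186-08-11) => -170
// 4. almanac dayname() => Sunday
// 5. almanac lunge(n→-32) => 2184-05-28
// 6. almanac pin(d→1791-01-20) => 1791-01-20
// 7. almanac roll(n→-248) => 1790-05-17
// 8. almanac lunge(n→15) => 1791-08-17
// 9. almanac dayname() => Wednesday


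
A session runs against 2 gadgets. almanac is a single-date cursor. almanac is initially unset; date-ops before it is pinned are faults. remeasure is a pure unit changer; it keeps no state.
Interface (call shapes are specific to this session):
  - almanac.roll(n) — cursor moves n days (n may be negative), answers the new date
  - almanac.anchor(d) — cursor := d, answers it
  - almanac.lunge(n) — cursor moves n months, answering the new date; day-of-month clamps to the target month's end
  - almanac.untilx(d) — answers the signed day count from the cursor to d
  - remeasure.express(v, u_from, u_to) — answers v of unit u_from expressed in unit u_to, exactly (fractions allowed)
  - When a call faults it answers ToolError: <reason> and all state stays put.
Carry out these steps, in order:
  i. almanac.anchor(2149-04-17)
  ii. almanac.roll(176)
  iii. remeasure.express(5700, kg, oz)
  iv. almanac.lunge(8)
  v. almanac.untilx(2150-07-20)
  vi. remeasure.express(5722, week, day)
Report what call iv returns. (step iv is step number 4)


Answer: 2150-06-10

Derivation:
==> almanac.anchor(2149-04-17)
<== 2149-04-17
==> almanac.roll(176)
<== 2149-10-10
==> remeasure.express(5700, kg, oz)
<== 9120000000000/45359237
==> almanac.lunge(8)
<== 2150-06-10
==> almanac.untilx(2150-07-20)
<== 40
==> remeasure.express(5722, week, day)
<== 40054


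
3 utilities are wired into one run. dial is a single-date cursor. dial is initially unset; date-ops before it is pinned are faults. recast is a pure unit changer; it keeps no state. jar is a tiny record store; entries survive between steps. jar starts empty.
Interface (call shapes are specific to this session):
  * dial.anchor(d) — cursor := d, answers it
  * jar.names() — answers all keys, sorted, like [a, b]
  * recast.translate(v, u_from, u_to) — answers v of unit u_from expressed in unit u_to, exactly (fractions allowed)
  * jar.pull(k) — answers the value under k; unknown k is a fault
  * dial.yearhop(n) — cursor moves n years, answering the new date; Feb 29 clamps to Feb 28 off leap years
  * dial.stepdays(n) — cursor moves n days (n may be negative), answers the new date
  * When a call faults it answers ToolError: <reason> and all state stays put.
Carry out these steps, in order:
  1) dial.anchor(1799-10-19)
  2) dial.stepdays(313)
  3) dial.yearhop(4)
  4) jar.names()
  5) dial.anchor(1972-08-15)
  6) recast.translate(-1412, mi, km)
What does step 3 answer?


Answer: 1804-08-28

Derivation:
Step: dial.anchor[d=1799-10-19]
Result: 1799-10-19
Step: dial.stepdays[n=313]
Result: 1800-08-28
Step: dial.yearhop[n=4]
Result: 1804-08-28
Step: jar.names[]
Result: []
Step: dial.anchor[d=1972-08-15]
Result: 1972-08-15
Step: recast.translate[v=-1412; u_from=mi; u_to=km]
Result: -35506152/15625


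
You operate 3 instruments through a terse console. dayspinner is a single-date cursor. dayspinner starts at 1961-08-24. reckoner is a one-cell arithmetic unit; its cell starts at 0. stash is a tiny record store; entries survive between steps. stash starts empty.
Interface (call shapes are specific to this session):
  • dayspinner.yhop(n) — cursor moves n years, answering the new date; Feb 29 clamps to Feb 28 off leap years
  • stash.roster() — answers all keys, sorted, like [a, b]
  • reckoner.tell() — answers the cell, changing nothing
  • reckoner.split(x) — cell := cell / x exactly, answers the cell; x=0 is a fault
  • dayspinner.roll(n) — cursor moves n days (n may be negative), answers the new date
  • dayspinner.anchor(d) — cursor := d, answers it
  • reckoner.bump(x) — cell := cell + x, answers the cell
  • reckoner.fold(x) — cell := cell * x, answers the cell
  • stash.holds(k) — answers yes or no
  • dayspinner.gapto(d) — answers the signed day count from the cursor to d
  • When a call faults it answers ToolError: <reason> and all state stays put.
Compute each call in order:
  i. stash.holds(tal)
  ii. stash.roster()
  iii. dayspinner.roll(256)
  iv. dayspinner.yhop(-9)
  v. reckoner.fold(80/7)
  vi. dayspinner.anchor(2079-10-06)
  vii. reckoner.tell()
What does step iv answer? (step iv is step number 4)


CALL holds[k=tal]
RET  no
CALL roster[]
RET  []
CALL roll[n=256]
RET  1962-05-07
CALL yhop[n=-9]
RET  1953-05-07
CALL fold[x=80/7]
RET  0
CALL anchor[d=2079-10-06]
RET  2079-10-06
CALL tell[]
RET  0

Answer: 1953-05-07


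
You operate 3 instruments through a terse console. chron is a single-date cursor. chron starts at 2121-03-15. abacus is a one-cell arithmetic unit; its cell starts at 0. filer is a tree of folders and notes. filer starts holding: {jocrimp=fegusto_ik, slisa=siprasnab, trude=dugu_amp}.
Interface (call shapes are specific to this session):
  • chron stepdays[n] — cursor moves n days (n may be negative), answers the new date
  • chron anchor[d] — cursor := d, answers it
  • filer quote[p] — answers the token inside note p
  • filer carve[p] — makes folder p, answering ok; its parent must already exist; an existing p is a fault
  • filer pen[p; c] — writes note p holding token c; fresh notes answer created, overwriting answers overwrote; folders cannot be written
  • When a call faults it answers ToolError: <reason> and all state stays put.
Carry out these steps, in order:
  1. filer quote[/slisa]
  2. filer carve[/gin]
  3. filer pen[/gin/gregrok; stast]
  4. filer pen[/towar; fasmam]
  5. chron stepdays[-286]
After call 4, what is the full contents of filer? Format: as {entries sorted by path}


~$ filer quote p=/slisa
:: siprasnab
~$ filer carve p=/gin
:: ok
~$ filer pen p=/gin/gregrok c=stast
:: created
~$ filer pen p=/towar c=fasmam
:: created
~$ chron stepdays n=-286
:: 2120-06-02

Answer: {gin/, gin/gregrok=stast, jocrimp=fegusto_ik, slisa=siprasnab, towar=fasmam, trude=dugu_amp}


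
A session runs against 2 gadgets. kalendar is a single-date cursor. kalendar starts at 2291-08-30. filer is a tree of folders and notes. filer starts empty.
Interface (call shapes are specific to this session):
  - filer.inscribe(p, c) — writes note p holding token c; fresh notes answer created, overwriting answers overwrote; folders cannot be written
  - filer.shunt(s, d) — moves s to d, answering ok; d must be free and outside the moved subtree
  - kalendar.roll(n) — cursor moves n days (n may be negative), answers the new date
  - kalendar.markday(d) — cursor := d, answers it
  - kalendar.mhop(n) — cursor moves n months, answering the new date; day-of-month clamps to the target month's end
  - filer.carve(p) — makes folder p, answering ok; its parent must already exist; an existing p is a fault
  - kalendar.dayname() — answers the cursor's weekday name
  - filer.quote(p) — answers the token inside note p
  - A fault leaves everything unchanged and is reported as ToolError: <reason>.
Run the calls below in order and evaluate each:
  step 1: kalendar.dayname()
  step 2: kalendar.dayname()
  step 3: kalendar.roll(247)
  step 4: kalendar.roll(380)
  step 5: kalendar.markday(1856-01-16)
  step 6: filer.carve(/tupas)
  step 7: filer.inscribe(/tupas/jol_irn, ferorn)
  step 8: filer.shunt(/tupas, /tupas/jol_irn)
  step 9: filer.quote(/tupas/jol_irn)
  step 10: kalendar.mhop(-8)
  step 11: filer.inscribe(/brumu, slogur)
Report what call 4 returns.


Answer: 2293-05-18

Derivation:
! 1. kalendar.dayname() => Sunday
! 2. kalendar.dayname() => Sunday
! 3. kalendar.roll(n: 247) => 2292-05-03
! 4. kalendar.roll(n: 380) => 2293-05-18
! 5. kalendar.markday(d: 1856-01-16) => 1856-01-16
! 6. filer.carve(p: /tupas) => ok
! 7. filer.inscribe(p: /tupas/jol_irn, c: ferorn) => created
! 8. filer.shunt(s: /tupas, d: /tupas/jol_irn) => ToolError: exists
! 9. filer.quote(p: /tupas/jol_irn) => ferorn
! 10. kalendar.mhop(n: -8) => 1855-05-16
! 11. filer.inscribe(p: /brumu, c: slogur) => created


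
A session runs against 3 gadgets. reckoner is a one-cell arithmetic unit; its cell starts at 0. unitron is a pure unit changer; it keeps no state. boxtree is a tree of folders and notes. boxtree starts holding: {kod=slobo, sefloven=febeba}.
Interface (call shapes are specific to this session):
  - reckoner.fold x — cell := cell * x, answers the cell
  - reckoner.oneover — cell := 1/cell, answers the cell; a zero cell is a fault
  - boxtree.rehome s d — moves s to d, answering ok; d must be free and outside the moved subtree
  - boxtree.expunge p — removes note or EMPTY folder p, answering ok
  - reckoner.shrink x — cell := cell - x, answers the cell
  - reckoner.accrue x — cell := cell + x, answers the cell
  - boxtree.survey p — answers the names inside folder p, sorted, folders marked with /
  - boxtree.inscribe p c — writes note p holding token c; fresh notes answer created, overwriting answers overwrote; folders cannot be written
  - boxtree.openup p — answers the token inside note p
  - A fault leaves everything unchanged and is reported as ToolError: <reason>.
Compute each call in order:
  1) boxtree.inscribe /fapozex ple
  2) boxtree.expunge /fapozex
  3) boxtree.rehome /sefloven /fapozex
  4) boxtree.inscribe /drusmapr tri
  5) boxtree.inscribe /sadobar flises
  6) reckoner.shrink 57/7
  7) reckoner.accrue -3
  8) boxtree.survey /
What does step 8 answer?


Next I call boxtree.inscribe on p: /fapozex, c: ple, which returns created.
I run boxtree.expunge on p: /fapozex, giving ok.
Using boxtree.rehome on s: /sefloven, d: /fapozex, yielding ok.
Now I run boxtree.inscribe on p: /drusmapr, c: tri, yielding created.
Invoking boxtree.inscribe on p: /sadobar, c: flises, and get created.
I run reckoner.shrink on x: 57/7, and observe -57/7.
I call reckoner.accrue on x: -3, yielding -78/7.
Then boxtree.survey on p: /, and get [drusmapr, fapozex, kod, sadobar].

Answer: [drusmapr, fapozex, kod, sadobar]


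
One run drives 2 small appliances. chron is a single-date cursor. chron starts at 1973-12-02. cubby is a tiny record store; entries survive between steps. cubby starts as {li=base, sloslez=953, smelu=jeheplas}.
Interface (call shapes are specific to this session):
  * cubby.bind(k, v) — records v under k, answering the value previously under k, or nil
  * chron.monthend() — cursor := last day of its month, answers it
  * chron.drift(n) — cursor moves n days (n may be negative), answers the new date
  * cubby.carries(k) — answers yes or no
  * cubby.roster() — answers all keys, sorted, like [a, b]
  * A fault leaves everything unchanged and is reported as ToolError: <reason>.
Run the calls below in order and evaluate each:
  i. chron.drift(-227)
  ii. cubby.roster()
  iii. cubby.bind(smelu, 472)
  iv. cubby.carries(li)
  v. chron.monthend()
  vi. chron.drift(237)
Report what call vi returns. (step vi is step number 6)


Answer: 1973-12-23

Derivation:
> chron.drift -227
:: 1973-04-19
> cubby.roster
:: [li, sloslez, smelu]
> cubby.bind smelu 472
:: jeheplas
> cubby.carries li
:: yes
> chron.monthend
:: 1973-04-30
> chron.drift 237
:: 1973-12-23


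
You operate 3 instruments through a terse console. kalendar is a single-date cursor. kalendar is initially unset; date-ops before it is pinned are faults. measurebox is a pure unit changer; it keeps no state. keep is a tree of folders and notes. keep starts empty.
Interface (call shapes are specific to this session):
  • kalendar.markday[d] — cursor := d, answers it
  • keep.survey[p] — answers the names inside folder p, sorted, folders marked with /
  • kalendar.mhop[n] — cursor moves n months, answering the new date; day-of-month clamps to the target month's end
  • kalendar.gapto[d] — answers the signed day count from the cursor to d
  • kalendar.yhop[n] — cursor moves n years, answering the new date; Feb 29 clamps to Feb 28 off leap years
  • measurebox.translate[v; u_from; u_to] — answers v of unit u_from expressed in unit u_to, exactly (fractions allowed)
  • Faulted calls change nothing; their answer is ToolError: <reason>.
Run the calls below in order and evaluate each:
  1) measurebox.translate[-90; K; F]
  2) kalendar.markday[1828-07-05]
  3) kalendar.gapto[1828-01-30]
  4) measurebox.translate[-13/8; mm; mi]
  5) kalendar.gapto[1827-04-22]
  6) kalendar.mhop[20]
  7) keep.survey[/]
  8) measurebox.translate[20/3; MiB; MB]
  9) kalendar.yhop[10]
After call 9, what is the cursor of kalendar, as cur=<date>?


Answer: cur=1840-03-05

Derivation:
Next I call translate using v=-90, u_from=K, u_to=F, and get -62167/100.
I use markday using d=1828-07-05, which returns 1828-07-05.
Calling gapto using d=1828-01-30, — result: -157.
I call translate using v=-13/8, u_from=mm, u_to=mi: -13/12874752.
Next I call gapto using d=1827-04-22, → -440.
Using mhop using n=20, yielding 1830-03-05.
Next I call survey using p=/, → [].
Calling translate using v=20/3, u_from=MiB, u_to=MB, which returns 65536/9375.
Next I call yhop using n=10, which returns 1840-03-05.


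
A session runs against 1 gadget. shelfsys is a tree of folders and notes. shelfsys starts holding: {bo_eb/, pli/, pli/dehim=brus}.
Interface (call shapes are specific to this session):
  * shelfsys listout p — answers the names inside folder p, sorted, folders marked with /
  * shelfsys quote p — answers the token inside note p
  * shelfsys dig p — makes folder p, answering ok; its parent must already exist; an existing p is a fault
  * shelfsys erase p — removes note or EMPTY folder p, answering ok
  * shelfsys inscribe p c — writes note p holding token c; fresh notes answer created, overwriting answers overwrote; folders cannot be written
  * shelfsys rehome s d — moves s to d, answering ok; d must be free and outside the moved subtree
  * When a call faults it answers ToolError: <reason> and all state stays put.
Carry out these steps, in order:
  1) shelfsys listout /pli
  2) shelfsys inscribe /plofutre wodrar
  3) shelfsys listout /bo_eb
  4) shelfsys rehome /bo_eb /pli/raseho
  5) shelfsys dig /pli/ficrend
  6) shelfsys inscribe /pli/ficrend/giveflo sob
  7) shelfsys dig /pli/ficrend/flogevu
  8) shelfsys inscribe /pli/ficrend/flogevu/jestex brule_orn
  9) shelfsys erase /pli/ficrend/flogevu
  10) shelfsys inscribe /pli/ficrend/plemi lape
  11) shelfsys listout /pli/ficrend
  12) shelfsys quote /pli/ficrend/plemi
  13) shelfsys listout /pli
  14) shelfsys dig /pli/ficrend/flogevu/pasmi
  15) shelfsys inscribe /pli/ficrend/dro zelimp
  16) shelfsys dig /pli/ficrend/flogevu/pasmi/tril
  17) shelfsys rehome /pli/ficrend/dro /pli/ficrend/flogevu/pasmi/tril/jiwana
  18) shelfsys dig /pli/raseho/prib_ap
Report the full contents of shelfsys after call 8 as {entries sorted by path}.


Answer: {pli/, pli/dehim=brus, pli/ficrend/, pli/ficrend/flogevu/, pli/ficrend/flogevu/jestex=brule_orn, pli/ficrend/giveflo=sob, pli/raseho/, plofutre=wodrar}

Derivation:
# 1. shelfsys listout(p: /pli) => [dehim]
# 2. shelfsys inscribe(p: /plofutre, c: wodrar) => created
# 3. shelfsys listout(p: /bo_eb) => []
# 4. shelfsys rehome(s: /bo_eb, d: /pli/raseho) => ok
# 5. shelfsys dig(p: /pli/ficrend) => ok
# 6. shelfsys inscribe(p: /pli/ficrend/giveflo, c: sob) => created
# 7. shelfsys dig(p: /pli/ficrend/flogevu) => ok
# 8. shelfsys inscribe(p: /pli/ficrend/flogevu/jestex, c: brule_orn) => created
# 9. shelfsys erase(p: /pli/ficrend/flogevu) => ToolError: not empty
# 10. shelfsys inscribe(p: /pli/ficrend/plemi, c: lape) => created
# 11. shelfsys listout(p: /pli/ficrend) => [flogevu/, giveflo, plemi]
# 12. shelfsys quote(p: /pli/ficrend/plemi) => lape
# 13. shelfsys listout(p: /pli) => [dehim, ficrend/, raseho/]
# 14. shelfsys dig(p: /pli/ficrend/flogevu/pasmi) => ok
# 15. shelfsys inscribe(p: /pli/ficrend/dro, c: zelimp) => created
# 16. shelfsys dig(p: /pli/ficrend/flogevu/pasmi/tril) => ok
# 17. shelfsys rehome(s: /pli/ficrend/dro, d: /pli/ficrend/flogevu/pasmi/tril/jiwana) => ok
# 18. shelfsys dig(p: /pli/raseho/prib_ap) => ok


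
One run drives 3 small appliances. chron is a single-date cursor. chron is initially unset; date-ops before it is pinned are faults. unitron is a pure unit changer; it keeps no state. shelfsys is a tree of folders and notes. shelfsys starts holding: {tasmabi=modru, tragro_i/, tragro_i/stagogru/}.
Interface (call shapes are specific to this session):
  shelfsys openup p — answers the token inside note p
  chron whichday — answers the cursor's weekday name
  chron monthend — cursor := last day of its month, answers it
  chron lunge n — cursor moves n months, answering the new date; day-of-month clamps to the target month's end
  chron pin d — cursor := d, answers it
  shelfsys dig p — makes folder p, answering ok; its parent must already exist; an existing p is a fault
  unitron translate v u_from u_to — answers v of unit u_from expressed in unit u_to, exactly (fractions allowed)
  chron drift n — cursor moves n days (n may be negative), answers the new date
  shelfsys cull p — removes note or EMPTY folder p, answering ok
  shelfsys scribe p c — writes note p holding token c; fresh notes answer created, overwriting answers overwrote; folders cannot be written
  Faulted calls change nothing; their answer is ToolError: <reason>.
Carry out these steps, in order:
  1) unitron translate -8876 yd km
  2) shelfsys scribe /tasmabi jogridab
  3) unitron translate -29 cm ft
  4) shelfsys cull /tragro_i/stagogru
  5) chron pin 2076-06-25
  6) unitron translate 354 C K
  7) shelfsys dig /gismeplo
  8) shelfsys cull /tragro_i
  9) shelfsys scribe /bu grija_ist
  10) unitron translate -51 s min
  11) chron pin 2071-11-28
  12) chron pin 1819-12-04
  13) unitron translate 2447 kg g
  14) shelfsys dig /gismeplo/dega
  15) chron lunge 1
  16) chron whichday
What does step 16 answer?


Answer: Tuesday

Derivation:
~$ unitron translate v: -8876 u_from: yd u_to: km
[out] -2536317/312500
~$ shelfsys scribe p: /tasmabi c: jogridab
[out] overwrote
~$ unitron translate v: -29 u_from: cm u_to: ft
[out] -725/762
~$ shelfsys cull p: /tragro_i/stagogru
[out] ok
~$ chron pin d: 2076-06-25
[out] 2076-06-25
~$ unitron translate v: 354 u_from: C u_to: K
[out] 12543/20
~$ shelfsys dig p: /gismeplo
[out] ok
~$ shelfsys cull p: /tragro_i
[out] ok
~$ shelfsys scribe p: /bu c: grija_ist
[out] created
~$ unitron translate v: -51 u_from: s u_to: min
[out] -17/20
~$ chron pin d: 2071-11-28
[out] 2071-11-28
~$ chron pin d: 1819-12-04
[out] 1819-12-04
~$ unitron translate v: 2447 u_from: kg u_to: g
[out] 2447000
~$ shelfsys dig p: /gismeplo/dega
[out] ok
~$ chron lunge n: 1
[out] 1820-01-04
~$ chron whichday
[out] Tuesday
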